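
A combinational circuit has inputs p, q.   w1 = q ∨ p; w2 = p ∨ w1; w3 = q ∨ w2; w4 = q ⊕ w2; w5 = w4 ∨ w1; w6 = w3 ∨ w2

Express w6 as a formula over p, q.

w1 = q ∨ p
w2 = p ∨ w1 = p ∨ (q ∨ p)
w3 = q ∨ w2 = q ∨ (p ∨ (q ∨ p))
w6 = w3 ∨ w2 = (q ∨ (p ∨ (q ∨ p))) ∨ (p ∨ (q ∨ p))

(q ∨ (p ∨ (q ∨ p))) ∨ (p ∨ (q ∨ p))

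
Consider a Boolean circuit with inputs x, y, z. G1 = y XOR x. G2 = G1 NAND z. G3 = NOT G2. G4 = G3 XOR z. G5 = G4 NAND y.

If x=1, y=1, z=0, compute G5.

G1 = 1 XOR 1 = 0
G2 = 0 NAND 0 = 1
G3 = NOT 1 = 0
G4 = 0 XOR 0 = 0
G5 = 0 NAND 1 = 1

1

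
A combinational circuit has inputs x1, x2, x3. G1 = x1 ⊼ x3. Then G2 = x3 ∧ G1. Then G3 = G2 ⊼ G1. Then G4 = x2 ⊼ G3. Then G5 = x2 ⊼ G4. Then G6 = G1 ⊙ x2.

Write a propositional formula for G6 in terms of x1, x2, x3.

G1 = x1 ⊼ x3
G6 = G1 ⊙ x2 = (x1 ⊼ x3) ⊙ x2

(x1 ⊼ x3) ⊙ x2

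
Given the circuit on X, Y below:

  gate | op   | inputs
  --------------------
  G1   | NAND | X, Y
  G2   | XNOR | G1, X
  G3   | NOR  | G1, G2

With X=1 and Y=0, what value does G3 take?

0

G1 = 1 NAND 0 = 1
G2 = 1 XNOR 1 = 1
G3 = 1 NOR 1 = 0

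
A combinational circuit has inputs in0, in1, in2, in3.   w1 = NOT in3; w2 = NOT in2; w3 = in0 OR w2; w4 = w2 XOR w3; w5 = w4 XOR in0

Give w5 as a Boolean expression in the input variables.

w2 = NOT in2
w3 = in0 OR w2 = in0 OR NOT in2
w4 = w2 XOR w3 = NOT in2 XOR (in0 OR NOT in2)
w5 = w4 XOR in0 = (NOT in2 XOR (in0 OR NOT in2)) XOR in0

(NOT in2 XOR (in0 OR NOT in2)) XOR in0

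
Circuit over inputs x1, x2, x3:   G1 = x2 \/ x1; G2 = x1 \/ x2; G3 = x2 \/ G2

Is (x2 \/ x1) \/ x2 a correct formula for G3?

G2 = x1 \/ x2
G3 = x2 \/ G2 = x2 \/ (x1 \/ x2)
At x1=0, x2=0, x3=0: circuit gives 0, formula gives 0.
At x1=0, x2=1, x3=0: circuit gives 1, formula gives 1.
Agrees on all 8 inputs.

Yes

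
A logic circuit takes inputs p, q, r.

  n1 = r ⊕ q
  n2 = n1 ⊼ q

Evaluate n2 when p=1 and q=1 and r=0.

n1 = 0 ⊕ 1 = 1
n2 = 1 ⊼ 1 = 0

0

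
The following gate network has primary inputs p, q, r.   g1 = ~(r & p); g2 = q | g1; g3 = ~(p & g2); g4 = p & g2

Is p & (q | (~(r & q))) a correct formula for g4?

No

g1 = ~(r & p)
g2 = q | g1 = q | (~(r & p))
g4 = p & g2 = p & (q | (~(r & p)))
At p=1, q=0, r=1: circuit gives 0, formula gives 1.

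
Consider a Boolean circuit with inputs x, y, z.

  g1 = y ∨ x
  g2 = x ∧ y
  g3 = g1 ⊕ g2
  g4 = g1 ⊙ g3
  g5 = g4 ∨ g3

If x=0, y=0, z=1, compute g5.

g1 = 0 ∨ 0 = 0
g2 = 0 ∧ 0 = 0
g3 = 0 ⊕ 0 = 0
g4 = 0 ⊙ 0 = 1
g5 = 1 ∨ 0 = 1

1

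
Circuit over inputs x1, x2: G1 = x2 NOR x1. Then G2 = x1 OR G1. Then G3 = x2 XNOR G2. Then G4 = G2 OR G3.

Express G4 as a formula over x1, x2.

G1 = x2 NOR x1
G2 = x1 OR G1 = x1 OR (x2 NOR x1)
G3 = x2 XNOR G2 = x2 XNOR (x1 OR (x2 NOR x1))
G4 = G2 OR G3 = (x1 OR (x2 NOR x1)) OR (x2 XNOR (x1 OR (x2 NOR x1)))

(x1 OR (x2 NOR x1)) OR (x2 XNOR (x1 OR (x2 NOR x1)))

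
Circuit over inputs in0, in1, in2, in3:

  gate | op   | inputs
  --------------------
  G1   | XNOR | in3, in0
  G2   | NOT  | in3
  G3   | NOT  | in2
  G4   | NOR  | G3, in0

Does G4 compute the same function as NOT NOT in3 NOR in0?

No

G3 = NOT in2
G4 = G3 NOR in0 = NOT in2 NOR in0
At in0=0, in1=0, in2=0, in3=0: circuit gives 0, formula gives 1.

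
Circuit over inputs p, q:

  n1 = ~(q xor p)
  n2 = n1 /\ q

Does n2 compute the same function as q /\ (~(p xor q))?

n1 = ~(q xor p)
n2 = n1 /\ q = (~(q xor p)) /\ q
At p=0, q=0: circuit gives 0, formula gives 0.
At p=1, q=1: circuit gives 1, formula gives 1.
Agrees on all 4 inputs.

Yes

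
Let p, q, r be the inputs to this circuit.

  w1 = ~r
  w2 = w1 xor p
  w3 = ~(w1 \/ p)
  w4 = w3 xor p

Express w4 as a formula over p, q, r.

(~(~r \/ p)) xor p

w1 = ~r
w3 = ~(w1 \/ p) = ~(~r \/ p)
w4 = w3 xor p = (~(~r \/ p)) xor p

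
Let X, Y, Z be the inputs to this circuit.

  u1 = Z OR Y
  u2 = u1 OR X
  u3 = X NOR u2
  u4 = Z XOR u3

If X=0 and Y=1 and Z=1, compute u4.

1

u1 = 1 OR 1 = 1
u2 = 1 OR 0 = 1
u3 = 0 NOR 1 = 0
u4 = 1 XOR 0 = 1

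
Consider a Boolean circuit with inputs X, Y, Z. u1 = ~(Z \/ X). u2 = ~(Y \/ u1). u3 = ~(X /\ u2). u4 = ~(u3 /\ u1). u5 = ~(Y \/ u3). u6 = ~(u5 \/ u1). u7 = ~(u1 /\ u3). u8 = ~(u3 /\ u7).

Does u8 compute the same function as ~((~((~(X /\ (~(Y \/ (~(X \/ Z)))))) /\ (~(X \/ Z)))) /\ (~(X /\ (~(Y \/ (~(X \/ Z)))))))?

u1 = ~(Z \/ X)
u2 = ~(Y \/ u1) = ~(Y \/ (~(Z \/ X)))
u3 = ~(X /\ u2) = ~(X /\ (~(Y \/ (~(Z \/ X)))))
u7 = ~(u1 /\ u3) = ~((~(Z \/ X)) /\ (~(X /\ (~(Y \/ (~(Z \/ X)))))))
u8 = ~(u3 /\ u7) = ~((~(X /\ (~(Y \/ (~(Z \/ X)))))) /\ (~((~(Z \/ X)) /\ (~(X /\ (~(Y \/ (~(Z \/ X)))))))))
At X=0, Y=0, Z=1: circuit gives 0, formula gives 0.
At X=0, Y=0, Z=0: circuit gives 1, formula gives 1.
Agrees on all 8 inputs.

Yes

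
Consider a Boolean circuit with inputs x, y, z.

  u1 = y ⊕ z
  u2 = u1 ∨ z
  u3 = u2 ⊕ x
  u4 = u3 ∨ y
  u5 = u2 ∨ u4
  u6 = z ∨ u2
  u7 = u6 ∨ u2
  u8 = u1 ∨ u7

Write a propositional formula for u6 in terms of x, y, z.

u1 = y ⊕ z
u2 = u1 ∨ z = (y ⊕ z) ∨ z
u6 = z ∨ u2 = z ∨ ((y ⊕ z) ∨ z)

z ∨ ((y ⊕ z) ∨ z)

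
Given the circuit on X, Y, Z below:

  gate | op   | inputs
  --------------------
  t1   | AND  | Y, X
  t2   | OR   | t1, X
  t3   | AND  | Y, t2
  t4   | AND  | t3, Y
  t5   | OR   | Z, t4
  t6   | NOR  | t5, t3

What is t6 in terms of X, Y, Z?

t1 = Y AND X
t2 = t1 OR X = (Y AND X) OR X
t3 = Y AND t2 = Y AND ((Y AND X) OR X)
t4 = t3 AND Y = (Y AND ((Y AND X) OR X)) AND Y
t5 = Z OR t4 = Z OR ((Y AND ((Y AND X) OR X)) AND Y)
t6 = t5 NOR t3 = (Z OR ((Y AND ((Y AND X) OR X)) AND Y)) NOR (Y AND ((Y AND X) OR X))

(Z OR ((Y AND ((Y AND X) OR X)) AND Y)) NOR (Y AND ((Y AND X) OR X))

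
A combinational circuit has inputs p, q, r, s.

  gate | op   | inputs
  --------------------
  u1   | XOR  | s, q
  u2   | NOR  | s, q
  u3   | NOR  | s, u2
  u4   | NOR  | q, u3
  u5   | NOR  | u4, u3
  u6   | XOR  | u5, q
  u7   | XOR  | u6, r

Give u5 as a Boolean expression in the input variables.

(q NOR (s NOR (s NOR q))) NOR (s NOR (s NOR q))

u2 = s NOR q
u3 = s NOR u2 = s NOR (s NOR q)
u4 = q NOR u3 = q NOR (s NOR (s NOR q))
u5 = u4 NOR u3 = (q NOR (s NOR (s NOR q))) NOR (s NOR (s NOR q))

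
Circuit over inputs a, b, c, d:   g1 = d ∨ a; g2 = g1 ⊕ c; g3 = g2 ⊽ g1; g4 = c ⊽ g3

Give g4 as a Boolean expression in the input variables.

g1 = d ∨ a
g2 = g1 ⊕ c = (d ∨ a) ⊕ c
g3 = g2 ⊽ g1 = ((d ∨ a) ⊕ c) ⊽ (d ∨ a)
g4 = c ⊽ g3 = c ⊽ (((d ∨ a) ⊕ c) ⊽ (d ∨ a))

c ⊽ (((d ∨ a) ⊕ c) ⊽ (d ∨ a))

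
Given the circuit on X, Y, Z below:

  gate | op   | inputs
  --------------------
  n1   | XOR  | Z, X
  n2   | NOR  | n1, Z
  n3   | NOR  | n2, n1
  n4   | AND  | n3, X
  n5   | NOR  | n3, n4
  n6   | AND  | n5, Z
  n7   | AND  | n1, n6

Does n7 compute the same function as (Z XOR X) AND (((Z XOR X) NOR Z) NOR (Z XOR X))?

n1 = Z XOR X
n2 = n1 NOR Z = (Z XOR X) NOR Z
n3 = n2 NOR n1 = ((Z XOR X) NOR Z) NOR (Z XOR X)
n4 = n3 AND X = (((Z XOR X) NOR Z) NOR (Z XOR X)) AND X
n5 = n3 NOR n4 = (((Z XOR X) NOR Z) NOR (Z XOR X)) NOR ((((Z XOR X) NOR Z) NOR (Z XOR X)) AND X)
n6 = n5 AND Z = ((((Z XOR X) NOR Z) NOR (Z XOR X)) NOR ((((Z XOR X) NOR Z) NOR (Z XOR X)) AND X)) AND Z
n7 = n1 AND n6 = (Z XOR X) AND (((((Z XOR X) NOR Z) NOR (Z XOR X)) NOR ((((Z XOR X) NOR Z) NOR (Z XOR X)) AND X)) AND Z)
At X=0, Y=0, Z=1: circuit gives 1, formula gives 0.

No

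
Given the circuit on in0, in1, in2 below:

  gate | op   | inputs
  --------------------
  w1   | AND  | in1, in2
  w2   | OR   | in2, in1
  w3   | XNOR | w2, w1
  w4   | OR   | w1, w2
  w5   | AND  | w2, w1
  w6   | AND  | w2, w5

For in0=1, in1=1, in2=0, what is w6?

w1 = 1 AND 0 = 0
w2 = 0 OR 1 = 1
w5 = 1 AND 0 = 0
w6 = 1 AND 0 = 0

0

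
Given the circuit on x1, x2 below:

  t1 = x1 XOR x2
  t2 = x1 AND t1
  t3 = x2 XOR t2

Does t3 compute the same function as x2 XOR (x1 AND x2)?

t1 = x1 XOR x2
t2 = x1 AND t1 = x1 AND (x1 XOR x2)
t3 = x2 XOR t2 = x2 XOR (x1 AND (x1 XOR x2))
At x1=1, x2=0: circuit gives 1, formula gives 0.

No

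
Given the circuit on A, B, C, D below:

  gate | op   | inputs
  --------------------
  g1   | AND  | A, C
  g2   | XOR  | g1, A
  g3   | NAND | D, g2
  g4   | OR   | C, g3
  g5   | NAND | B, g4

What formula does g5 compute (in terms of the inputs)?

g1 = A AND C
g2 = g1 XOR A = (A AND C) XOR A
g3 = D NAND g2 = D NAND ((A AND C) XOR A)
g4 = C OR g3 = C OR (D NAND ((A AND C) XOR A))
g5 = B NAND g4 = B NAND (C OR (D NAND ((A AND C) XOR A)))

B NAND (C OR (D NAND ((A AND C) XOR A)))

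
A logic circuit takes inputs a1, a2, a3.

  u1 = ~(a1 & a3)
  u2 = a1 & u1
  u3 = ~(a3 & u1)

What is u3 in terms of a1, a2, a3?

u1 = ~(a1 & a3)
u3 = ~(a3 & u1) = ~(a3 & (~(a1 & a3)))

~(a3 & (~(a1 & a3)))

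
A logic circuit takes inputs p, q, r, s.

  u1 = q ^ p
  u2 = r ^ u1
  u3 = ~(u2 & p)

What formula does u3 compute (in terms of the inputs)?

~((r ^ (q ^ p)) & p)

u1 = q ^ p
u2 = r ^ u1 = r ^ (q ^ p)
u3 = ~(u2 & p) = ~((r ^ (q ^ p)) & p)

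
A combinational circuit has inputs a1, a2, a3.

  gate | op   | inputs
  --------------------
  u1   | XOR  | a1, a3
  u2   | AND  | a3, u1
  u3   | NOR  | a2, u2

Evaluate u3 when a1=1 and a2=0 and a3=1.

u1 = 1 XOR 1 = 0
u2 = 1 AND 0 = 0
u3 = 0 NOR 0 = 1

1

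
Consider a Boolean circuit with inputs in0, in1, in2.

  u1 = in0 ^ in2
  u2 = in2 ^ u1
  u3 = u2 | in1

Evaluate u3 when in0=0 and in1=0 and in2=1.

u1 = 0 ^ 1 = 1
u2 = 1 ^ 1 = 0
u3 = 0 | 0 = 0

0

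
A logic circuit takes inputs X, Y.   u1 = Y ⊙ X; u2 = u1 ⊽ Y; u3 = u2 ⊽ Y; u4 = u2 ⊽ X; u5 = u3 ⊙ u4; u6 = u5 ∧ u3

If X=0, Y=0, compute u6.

1

u1 = 0 ⊙ 0 = 1
u2 = 1 ⊽ 0 = 0
u3 = 0 ⊽ 0 = 1
u4 = 0 ⊽ 0 = 1
u5 = 1 ⊙ 1 = 1
u6 = 1 ∧ 1 = 1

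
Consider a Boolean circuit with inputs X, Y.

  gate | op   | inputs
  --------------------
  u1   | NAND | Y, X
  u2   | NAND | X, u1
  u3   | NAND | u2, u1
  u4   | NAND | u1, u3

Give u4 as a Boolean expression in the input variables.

u1 = Y NAND X
u2 = X NAND u1 = X NAND (Y NAND X)
u3 = u2 NAND u1 = (X NAND (Y NAND X)) NAND (Y NAND X)
u4 = u1 NAND u3 = (Y NAND X) NAND ((X NAND (Y NAND X)) NAND (Y NAND X))

(Y NAND X) NAND ((X NAND (Y NAND X)) NAND (Y NAND X))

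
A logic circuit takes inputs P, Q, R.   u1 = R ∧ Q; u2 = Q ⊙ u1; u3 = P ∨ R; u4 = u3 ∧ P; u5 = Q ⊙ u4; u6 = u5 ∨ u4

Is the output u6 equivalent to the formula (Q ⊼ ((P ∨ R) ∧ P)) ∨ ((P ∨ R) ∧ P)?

u3 = P ∨ R
u4 = u3 ∧ P = (P ∨ R) ∧ P
u5 = Q ⊙ u4 = Q ⊙ ((P ∨ R) ∧ P)
u6 = u5 ∨ u4 = (Q ⊙ ((P ∨ R) ∧ P)) ∨ ((P ∨ R) ∧ P)
At P=0, Q=1, R=0: circuit gives 0, formula gives 1.

No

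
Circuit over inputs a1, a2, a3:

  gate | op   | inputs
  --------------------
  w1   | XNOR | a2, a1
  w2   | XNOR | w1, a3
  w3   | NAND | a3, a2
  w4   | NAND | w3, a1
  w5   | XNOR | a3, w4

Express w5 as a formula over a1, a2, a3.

w3 = a3 NAND a2
w4 = w3 NAND a1 = (a3 NAND a2) NAND a1
w5 = a3 XNOR w4 = a3 XNOR ((a3 NAND a2) NAND a1)

a3 XNOR ((a3 NAND a2) NAND a1)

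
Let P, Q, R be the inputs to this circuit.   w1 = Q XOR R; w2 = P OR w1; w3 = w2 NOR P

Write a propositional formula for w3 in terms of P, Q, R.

w1 = Q XOR R
w2 = P OR w1 = P OR (Q XOR R)
w3 = w2 NOR P = (P OR (Q XOR R)) NOR P

(P OR (Q XOR R)) NOR P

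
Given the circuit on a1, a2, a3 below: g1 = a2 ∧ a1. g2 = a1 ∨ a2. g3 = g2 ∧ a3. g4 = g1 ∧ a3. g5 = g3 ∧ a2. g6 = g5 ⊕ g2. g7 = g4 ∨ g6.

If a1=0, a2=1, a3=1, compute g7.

g1 = 1 ∧ 0 = 0
g2 = 0 ∨ 1 = 1
g3 = 1 ∧ 1 = 1
g4 = 0 ∧ 1 = 0
g5 = 1 ∧ 1 = 1
g6 = 1 ⊕ 1 = 0
g7 = 0 ∨ 0 = 0

0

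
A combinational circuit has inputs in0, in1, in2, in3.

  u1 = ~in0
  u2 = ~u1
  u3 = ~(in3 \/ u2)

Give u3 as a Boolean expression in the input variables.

u1 = ~in0
u2 = ~u1 = ~~in0
u3 = ~(in3 \/ u2) = ~(in3 \/ ~~in0)

~(in3 \/ ~~in0)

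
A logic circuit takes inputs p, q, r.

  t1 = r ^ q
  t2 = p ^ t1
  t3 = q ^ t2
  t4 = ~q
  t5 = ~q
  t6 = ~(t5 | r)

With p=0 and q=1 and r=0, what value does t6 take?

1

t5 = ~1 = 0
t6 = ~(0 | 0) = 1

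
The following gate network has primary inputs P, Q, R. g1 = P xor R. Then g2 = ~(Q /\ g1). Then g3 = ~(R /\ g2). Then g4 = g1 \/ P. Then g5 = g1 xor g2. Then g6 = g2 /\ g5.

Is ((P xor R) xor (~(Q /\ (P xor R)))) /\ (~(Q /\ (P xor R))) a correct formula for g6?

Yes

g1 = P xor R
g2 = ~(Q /\ g1) = ~(Q /\ (P xor R))
g5 = g1 xor g2 = (P xor R) xor (~(Q /\ (P xor R)))
g6 = g2 /\ g5 = (~(Q /\ (P xor R))) /\ ((P xor R) xor (~(Q /\ (P xor R))))
At P=0, Q=0, R=1: circuit gives 0, formula gives 0.
At P=0, Q=0, R=0: circuit gives 1, formula gives 1.
Agrees on all 8 inputs.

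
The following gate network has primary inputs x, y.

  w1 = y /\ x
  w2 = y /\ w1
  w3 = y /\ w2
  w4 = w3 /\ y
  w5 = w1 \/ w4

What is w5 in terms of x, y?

(y /\ x) \/ ((y /\ (y /\ (y /\ x))) /\ y)

w1 = y /\ x
w2 = y /\ w1 = y /\ (y /\ x)
w3 = y /\ w2 = y /\ (y /\ (y /\ x))
w4 = w3 /\ y = (y /\ (y /\ (y /\ x))) /\ y
w5 = w1 \/ w4 = (y /\ x) \/ ((y /\ (y /\ (y /\ x))) /\ y)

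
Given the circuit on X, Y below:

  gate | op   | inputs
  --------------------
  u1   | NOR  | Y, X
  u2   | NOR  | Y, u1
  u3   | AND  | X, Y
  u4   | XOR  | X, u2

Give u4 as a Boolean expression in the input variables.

X XOR (Y NOR (Y NOR X))

u1 = Y NOR X
u2 = Y NOR u1 = Y NOR (Y NOR X)
u4 = X XOR u2 = X XOR (Y NOR (Y NOR X))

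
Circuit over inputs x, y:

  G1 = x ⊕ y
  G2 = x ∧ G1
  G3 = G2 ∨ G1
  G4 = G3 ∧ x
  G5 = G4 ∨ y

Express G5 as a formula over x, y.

G1 = x ⊕ y
G2 = x ∧ G1 = x ∧ (x ⊕ y)
G3 = G2 ∨ G1 = (x ∧ (x ⊕ y)) ∨ (x ⊕ y)
G4 = G3 ∧ x = ((x ∧ (x ⊕ y)) ∨ (x ⊕ y)) ∧ x
G5 = G4 ∨ y = (((x ∧ (x ⊕ y)) ∨ (x ⊕ y)) ∧ x) ∨ y

(((x ∧ (x ⊕ y)) ∨ (x ⊕ y)) ∧ x) ∨ y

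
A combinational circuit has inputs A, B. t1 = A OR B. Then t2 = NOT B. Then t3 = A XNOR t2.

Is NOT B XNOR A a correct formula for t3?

Yes

t2 = NOT B
t3 = A XNOR t2 = A XNOR NOT B
At A=0, B=0: circuit gives 0, formula gives 0.
At A=0, B=1: circuit gives 1, formula gives 1.
Agrees on all 4 inputs.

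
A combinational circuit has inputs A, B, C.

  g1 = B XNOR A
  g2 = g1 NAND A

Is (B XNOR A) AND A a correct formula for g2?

g1 = B XNOR A
g2 = g1 NAND A = (B XNOR A) NAND A
At A=0, B=0, C=0: circuit gives 1, formula gives 0.

No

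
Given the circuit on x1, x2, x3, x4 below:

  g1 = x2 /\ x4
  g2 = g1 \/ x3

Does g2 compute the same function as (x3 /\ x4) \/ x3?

No

g1 = x2 /\ x4
g2 = g1 \/ x3 = (x2 /\ x4) \/ x3
At x1=0, x2=1, x3=0, x4=1: circuit gives 1, formula gives 0.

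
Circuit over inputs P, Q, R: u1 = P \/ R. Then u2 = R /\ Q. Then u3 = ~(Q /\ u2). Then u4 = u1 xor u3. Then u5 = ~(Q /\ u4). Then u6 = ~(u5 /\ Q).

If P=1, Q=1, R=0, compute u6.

0

u1 = 1 \/ 0 = 1
u2 = 0 /\ 1 = 0
u3 = ~(1 /\ 0) = 1
u4 = 1 xor 1 = 0
u5 = ~(1 /\ 0) = 1
u6 = ~(1 /\ 1) = 0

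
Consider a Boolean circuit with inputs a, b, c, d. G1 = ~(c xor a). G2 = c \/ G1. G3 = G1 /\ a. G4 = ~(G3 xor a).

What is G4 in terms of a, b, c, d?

G1 = ~(c xor a)
G3 = G1 /\ a = (~(c xor a)) /\ a
G4 = ~(G3 xor a) = ~(((~(c xor a)) /\ a) xor a)

~(((~(c xor a)) /\ a) xor a)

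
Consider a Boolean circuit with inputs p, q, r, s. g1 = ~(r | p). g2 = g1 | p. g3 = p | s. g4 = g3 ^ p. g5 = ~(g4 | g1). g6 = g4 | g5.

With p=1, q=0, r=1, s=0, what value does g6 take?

1

g1 = ~(1 | 1) = 0
g3 = 1 | 0 = 1
g4 = 1 ^ 1 = 0
g5 = ~(0 | 0) = 1
g6 = 0 | 1 = 1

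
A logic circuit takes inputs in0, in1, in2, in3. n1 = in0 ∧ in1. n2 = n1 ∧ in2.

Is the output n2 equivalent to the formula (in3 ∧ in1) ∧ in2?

n1 = in0 ∧ in1
n2 = n1 ∧ in2 = (in0 ∧ in1) ∧ in2
At in0=0, in1=1, in2=1, in3=1: circuit gives 0, formula gives 1.

No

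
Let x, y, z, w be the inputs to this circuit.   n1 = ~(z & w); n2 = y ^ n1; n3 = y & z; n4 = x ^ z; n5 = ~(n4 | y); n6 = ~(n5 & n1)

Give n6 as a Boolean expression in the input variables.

n1 = ~(z & w)
n4 = x ^ z
n5 = ~(n4 | y) = ~((x ^ z) | y)
n6 = ~(n5 & n1) = ~((~((x ^ z) | y)) & (~(z & w)))

~((~((x ^ z) | y)) & (~(z & w)))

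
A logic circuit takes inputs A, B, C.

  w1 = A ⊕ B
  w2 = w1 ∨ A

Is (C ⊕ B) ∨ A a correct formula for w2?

w1 = A ⊕ B
w2 = w1 ∨ A = (A ⊕ B) ∨ A
At A=0, B=0, C=1: circuit gives 0, formula gives 1.

No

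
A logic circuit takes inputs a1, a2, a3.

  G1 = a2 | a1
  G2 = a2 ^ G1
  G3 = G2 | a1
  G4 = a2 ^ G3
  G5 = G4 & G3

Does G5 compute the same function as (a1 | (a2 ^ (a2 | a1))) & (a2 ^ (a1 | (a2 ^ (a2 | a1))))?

G1 = a2 | a1
G2 = a2 ^ G1 = a2 ^ (a2 | a1)
G3 = G2 | a1 = (a2 ^ (a2 | a1)) | a1
G4 = a2 ^ G3 = a2 ^ ((a2 ^ (a2 | a1)) | a1)
G5 = G4 & G3 = (a2 ^ ((a2 ^ (a2 | a1)) | a1)) & ((a2 ^ (a2 | a1)) | a1)
At a1=0, a2=0, a3=0: circuit gives 0, formula gives 0.
At a1=1, a2=0, a3=0: circuit gives 1, formula gives 1.
Agrees on all 8 inputs.

Yes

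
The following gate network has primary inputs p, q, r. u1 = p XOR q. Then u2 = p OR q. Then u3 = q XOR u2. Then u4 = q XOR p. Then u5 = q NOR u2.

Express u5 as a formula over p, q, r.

q NOR (p OR q)

u2 = p OR q
u5 = q NOR u2 = q NOR (p OR q)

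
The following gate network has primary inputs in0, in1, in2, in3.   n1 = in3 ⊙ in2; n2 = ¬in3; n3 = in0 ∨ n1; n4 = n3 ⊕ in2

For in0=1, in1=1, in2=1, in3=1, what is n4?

0

n1 = 1 ⊙ 1 = 1
n3 = 1 ∨ 1 = 1
n4 = 1 ⊕ 1 = 0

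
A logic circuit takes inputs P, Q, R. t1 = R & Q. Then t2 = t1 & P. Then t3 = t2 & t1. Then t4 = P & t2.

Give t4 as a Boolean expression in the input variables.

t1 = R & Q
t2 = t1 & P = (R & Q) & P
t4 = P & t2 = P & ((R & Q) & P)

P & ((R & Q) & P)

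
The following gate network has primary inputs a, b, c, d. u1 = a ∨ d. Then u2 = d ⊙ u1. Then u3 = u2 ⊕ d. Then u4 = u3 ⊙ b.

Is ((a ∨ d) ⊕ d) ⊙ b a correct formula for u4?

No

u1 = a ∨ d
u2 = d ⊙ u1 = d ⊙ (a ∨ d)
u3 = u2 ⊕ d = (d ⊙ (a ∨ d)) ⊕ d
u4 = u3 ⊙ b = ((d ⊙ (a ∨ d)) ⊕ d) ⊙ b
At a=0, b=0, c=0, d=0: circuit gives 0, formula gives 1.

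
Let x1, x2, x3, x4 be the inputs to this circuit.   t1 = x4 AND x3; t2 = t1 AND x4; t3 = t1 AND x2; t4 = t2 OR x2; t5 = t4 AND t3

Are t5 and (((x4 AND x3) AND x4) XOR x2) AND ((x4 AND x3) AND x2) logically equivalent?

t1 = x4 AND x3
t2 = t1 AND x4 = (x4 AND x3) AND x4
t3 = t1 AND x2 = (x4 AND x3) AND x2
t4 = t2 OR x2 = ((x4 AND x3) AND x4) OR x2
t5 = t4 AND t3 = (((x4 AND x3) AND x4) OR x2) AND ((x4 AND x3) AND x2)
At x1=0, x2=1, x3=1, x4=1: circuit gives 1, formula gives 0.

No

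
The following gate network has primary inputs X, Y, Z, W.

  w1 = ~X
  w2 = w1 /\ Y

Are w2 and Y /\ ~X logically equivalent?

Yes

w1 = ~X
w2 = w1 /\ Y = ~X /\ Y
At X=0, Y=0, Z=0, W=0: circuit gives 0, formula gives 0.
At X=0, Y=1, Z=0, W=0: circuit gives 1, formula gives 1.
Agrees on all 16 inputs.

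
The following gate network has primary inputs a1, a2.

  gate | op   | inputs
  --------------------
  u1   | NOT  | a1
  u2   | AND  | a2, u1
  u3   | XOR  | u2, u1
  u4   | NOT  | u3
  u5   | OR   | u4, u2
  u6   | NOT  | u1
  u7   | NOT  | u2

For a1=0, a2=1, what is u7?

u1 = NOT 0 = 1
u2 = 1 AND 1 = 1
u7 = NOT 1 = 0

0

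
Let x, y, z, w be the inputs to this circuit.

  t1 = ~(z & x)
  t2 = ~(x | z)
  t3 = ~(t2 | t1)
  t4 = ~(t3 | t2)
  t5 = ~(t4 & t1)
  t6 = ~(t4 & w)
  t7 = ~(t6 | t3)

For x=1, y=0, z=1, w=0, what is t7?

t1 = ~(1 & 1) = 0
t2 = ~(1 | 1) = 0
t3 = ~(0 | 0) = 1
t4 = ~(1 | 0) = 0
t6 = ~(0 & 0) = 1
t7 = ~(1 | 1) = 0

0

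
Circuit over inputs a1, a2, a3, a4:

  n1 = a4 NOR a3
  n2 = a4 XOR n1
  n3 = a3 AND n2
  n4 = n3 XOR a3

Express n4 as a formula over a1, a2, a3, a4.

(a3 AND (a4 XOR (a4 NOR a3))) XOR a3

n1 = a4 NOR a3
n2 = a4 XOR n1 = a4 XOR (a4 NOR a3)
n3 = a3 AND n2 = a3 AND (a4 XOR (a4 NOR a3))
n4 = n3 XOR a3 = (a3 AND (a4 XOR (a4 NOR a3))) XOR a3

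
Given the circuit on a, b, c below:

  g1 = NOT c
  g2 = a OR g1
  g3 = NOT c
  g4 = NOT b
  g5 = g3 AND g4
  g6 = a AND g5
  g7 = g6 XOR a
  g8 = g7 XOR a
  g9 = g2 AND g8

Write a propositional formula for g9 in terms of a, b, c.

(a OR NOT c) AND (((a AND (NOT c AND NOT b)) XOR a) XOR a)

g1 = NOT c
g2 = a OR g1 = a OR NOT c
g3 = NOT c
g4 = NOT b
g5 = g3 AND g4 = NOT c AND NOT b
g6 = a AND g5 = a AND (NOT c AND NOT b)
g7 = g6 XOR a = (a AND (NOT c AND NOT b)) XOR a
g8 = g7 XOR a = ((a AND (NOT c AND NOT b)) XOR a) XOR a
g9 = g2 AND g8 = (a OR NOT c) AND (((a AND (NOT c AND NOT b)) XOR a) XOR a)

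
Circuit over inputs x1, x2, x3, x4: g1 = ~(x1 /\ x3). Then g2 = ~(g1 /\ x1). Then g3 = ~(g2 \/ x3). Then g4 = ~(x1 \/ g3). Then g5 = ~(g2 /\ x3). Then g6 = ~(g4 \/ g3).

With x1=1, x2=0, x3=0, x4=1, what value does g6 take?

0

g1 = ~(1 /\ 0) = 1
g2 = ~(1 /\ 1) = 0
g3 = ~(0 \/ 0) = 1
g4 = ~(1 \/ 1) = 0
g6 = ~(0 \/ 1) = 0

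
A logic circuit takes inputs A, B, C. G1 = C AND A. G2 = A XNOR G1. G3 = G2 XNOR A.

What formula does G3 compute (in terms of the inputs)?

(A XNOR (C AND A)) XNOR A

G1 = C AND A
G2 = A XNOR G1 = A XNOR (C AND A)
G3 = G2 XNOR A = (A XNOR (C AND A)) XNOR A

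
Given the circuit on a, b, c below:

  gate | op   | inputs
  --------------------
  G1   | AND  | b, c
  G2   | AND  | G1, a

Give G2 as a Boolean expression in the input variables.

(b AND c) AND a

G1 = b AND c
G2 = G1 AND a = (b AND c) AND a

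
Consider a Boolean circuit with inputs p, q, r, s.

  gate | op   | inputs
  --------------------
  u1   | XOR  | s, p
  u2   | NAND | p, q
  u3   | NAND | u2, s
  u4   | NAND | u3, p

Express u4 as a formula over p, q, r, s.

((p NAND q) NAND s) NAND p

u2 = p NAND q
u3 = u2 NAND s = (p NAND q) NAND s
u4 = u3 NAND p = ((p NAND q) NAND s) NAND p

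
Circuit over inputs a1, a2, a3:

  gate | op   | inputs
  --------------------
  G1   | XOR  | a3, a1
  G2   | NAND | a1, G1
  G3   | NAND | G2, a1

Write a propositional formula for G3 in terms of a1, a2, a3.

G1 = a3 XOR a1
G2 = a1 NAND G1 = a1 NAND (a3 XOR a1)
G3 = G2 NAND a1 = (a1 NAND (a3 XOR a1)) NAND a1

(a1 NAND (a3 XOR a1)) NAND a1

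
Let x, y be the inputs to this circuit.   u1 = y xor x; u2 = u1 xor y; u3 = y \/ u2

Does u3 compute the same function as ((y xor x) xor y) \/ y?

u1 = y xor x
u2 = u1 xor y = (y xor x) xor y
u3 = y \/ u2 = y \/ ((y xor x) xor y)
At x=0, y=0: circuit gives 0, formula gives 0.
At x=0, y=1: circuit gives 1, formula gives 1.
Agrees on all 4 inputs.

Yes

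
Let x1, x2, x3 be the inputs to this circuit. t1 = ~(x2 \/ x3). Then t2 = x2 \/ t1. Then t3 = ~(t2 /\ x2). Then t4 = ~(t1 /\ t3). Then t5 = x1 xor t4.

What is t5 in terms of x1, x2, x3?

x1 xor (~((~(x2 \/ x3)) /\ (~((x2 \/ (~(x2 \/ x3))) /\ x2))))

t1 = ~(x2 \/ x3)
t2 = x2 \/ t1 = x2 \/ (~(x2 \/ x3))
t3 = ~(t2 /\ x2) = ~((x2 \/ (~(x2 \/ x3))) /\ x2)
t4 = ~(t1 /\ t3) = ~((~(x2 \/ x3)) /\ (~((x2 \/ (~(x2 \/ x3))) /\ x2)))
t5 = x1 xor t4 = x1 xor (~((~(x2 \/ x3)) /\ (~((x2 \/ (~(x2 \/ x3))) /\ x2))))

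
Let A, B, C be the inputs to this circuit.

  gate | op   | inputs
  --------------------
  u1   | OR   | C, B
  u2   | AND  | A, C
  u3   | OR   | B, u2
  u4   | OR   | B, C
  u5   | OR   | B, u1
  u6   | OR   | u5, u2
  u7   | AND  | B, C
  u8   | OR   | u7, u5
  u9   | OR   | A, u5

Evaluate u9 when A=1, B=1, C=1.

1

u1 = 1 OR 1 = 1
u5 = 1 OR 1 = 1
u9 = 1 OR 1 = 1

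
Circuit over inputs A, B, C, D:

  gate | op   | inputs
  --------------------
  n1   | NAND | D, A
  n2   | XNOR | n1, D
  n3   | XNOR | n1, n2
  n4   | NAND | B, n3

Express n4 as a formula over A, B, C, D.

n1 = D NAND A
n2 = n1 XNOR D = (D NAND A) XNOR D
n3 = n1 XNOR n2 = (D NAND A) XNOR ((D NAND A) XNOR D)
n4 = B NAND n3 = B NAND ((D NAND A) XNOR ((D NAND A) XNOR D))

B NAND ((D NAND A) XNOR ((D NAND A) XNOR D))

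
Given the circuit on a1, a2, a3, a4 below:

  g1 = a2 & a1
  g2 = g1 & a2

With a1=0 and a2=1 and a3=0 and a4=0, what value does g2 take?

0

g1 = 1 & 0 = 0
g2 = 0 & 1 = 0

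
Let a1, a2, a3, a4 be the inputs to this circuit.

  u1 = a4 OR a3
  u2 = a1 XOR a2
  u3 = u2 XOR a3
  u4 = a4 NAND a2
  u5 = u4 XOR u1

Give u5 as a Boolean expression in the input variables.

(a4 NAND a2) XOR (a4 OR a3)

u1 = a4 OR a3
u4 = a4 NAND a2
u5 = u4 XOR u1 = (a4 NAND a2) XOR (a4 OR a3)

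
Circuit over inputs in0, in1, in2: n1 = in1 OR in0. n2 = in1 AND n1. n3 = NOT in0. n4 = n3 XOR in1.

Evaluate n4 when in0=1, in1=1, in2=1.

1

n3 = NOT 1 = 0
n4 = 0 XOR 1 = 1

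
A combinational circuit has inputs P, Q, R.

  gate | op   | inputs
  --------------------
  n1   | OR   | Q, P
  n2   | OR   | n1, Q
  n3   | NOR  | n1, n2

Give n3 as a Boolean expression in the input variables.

(Q OR P) NOR ((Q OR P) OR Q)

n1 = Q OR P
n2 = n1 OR Q = (Q OR P) OR Q
n3 = n1 NOR n2 = (Q OR P) NOR ((Q OR P) OR Q)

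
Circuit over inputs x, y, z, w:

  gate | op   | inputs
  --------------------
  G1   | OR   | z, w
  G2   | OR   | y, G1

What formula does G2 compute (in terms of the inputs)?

y OR (z OR w)

G1 = z OR w
G2 = y OR G1 = y OR (z OR w)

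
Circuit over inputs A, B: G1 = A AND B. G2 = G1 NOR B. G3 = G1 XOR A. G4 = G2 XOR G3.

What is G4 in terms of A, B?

((A AND B) NOR B) XOR ((A AND B) XOR A)

G1 = A AND B
G2 = G1 NOR B = (A AND B) NOR B
G3 = G1 XOR A = (A AND B) XOR A
G4 = G2 XOR G3 = ((A AND B) NOR B) XOR ((A AND B) XOR A)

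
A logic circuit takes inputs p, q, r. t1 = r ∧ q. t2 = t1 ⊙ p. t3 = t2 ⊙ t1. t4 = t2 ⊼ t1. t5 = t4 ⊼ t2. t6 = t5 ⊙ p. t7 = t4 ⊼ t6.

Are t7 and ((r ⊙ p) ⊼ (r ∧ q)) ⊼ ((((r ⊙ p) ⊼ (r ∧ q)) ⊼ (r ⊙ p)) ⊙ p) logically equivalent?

No

t1 = r ∧ q
t2 = t1 ⊙ p = (r ∧ q) ⊙ p
t4 = t2 ⊼ t1 = ((r ∧ q) ⊙ p) ⊼ (r ∧ q)
t5 = t4 ⊼ t2 = (((r ∧ q) ⊙ p) ⊼ (r ∧ q)) ⊼ ((r ∧ q) ⊙ p)
t6 = t5 ⊙ p = ((((r ∧ q) ⊙ p) ⊼ (r ∧ q)) ⊼ ((r ∧ q) ⊙ p)) ⊙ p
t7 = t4 ⊼ t6 = (((r ∧ q) ⊙ p) ⊼ (r ∧ q)) ⊼ (((((r ∧ q) ⊙ p) ⊼ (r ∧ q)) ⊼ ((r ∧ q) ⊙ p)) ⊙ p)
At p=0, q=0, r=1: circuit gives 0, formula gives 1.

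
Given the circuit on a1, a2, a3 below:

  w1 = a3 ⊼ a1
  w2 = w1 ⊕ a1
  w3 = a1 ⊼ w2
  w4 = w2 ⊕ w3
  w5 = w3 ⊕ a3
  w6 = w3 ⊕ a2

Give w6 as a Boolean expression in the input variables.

w1 = a3 ⊼ a1
w2 = w1 ⊕ a1 = (a3 ⊼ a1) ⊕ a1
w3 = a1 ⊼ w2 = a1 ⊼ ((a3 ⊼ a1) ⊕ a1)
w6 = w3 ⊕ a2 = (a1 ⊼ ((a3 ⊼ a1) ⊕ a1)) ⊕ a2

(a1 ⊼ ((a3 ⊼ a1) ⊕ a1)) ⊕ a2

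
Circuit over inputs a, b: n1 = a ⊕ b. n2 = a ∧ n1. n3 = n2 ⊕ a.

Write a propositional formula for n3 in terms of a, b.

(a ∧ (a ⊕ b)) ⊕ a

n1 = a ⊕ b
n2 = a ∧ n1 = a ∧ (a ⊕ b)
n3 = n2 ⊕ a = (a ∧ (a ⊕ b)) ⊕ a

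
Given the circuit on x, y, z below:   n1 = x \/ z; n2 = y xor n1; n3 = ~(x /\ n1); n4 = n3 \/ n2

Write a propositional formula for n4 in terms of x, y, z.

(~(x /\ (x \/ z))) \/ (y xor (x \/ z))

n1 = x \/ z
n2 = y xor n1 = y xor (x \/ z)
n3 = ~(x /\ n1) = ~(x /\ (x \/ z))
n4 = n3 \/ n2 = (~(x /\ (x \/ z))) \/ (y xor (x \/ z))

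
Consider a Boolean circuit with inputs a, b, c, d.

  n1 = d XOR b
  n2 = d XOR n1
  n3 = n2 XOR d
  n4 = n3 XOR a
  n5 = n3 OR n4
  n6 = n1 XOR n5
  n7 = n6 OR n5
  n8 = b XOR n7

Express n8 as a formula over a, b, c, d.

n1 = d XOR b
n2 = d XOR n1 = d XOR (d XOR b)
n3 = n2 XOR d = (d XOR (d XOR b)) XOR d
n4 = n3 XOR a = ((d XOR (d XOR b)) XOR d) XOR a
n5 = n3 OR n4 = ((d XOR (d XOR b)) XOR d) OR (((d XOR (d XOR b)) XOR d) XOR a)
n6 = n1 XOR n5 = (d XOR b) XOR (((d XOR (d XOR b)) XOR d) OR (((d XOR (d XOR b)) XOR d) XOR a))
n7 = n6 OR n5 = ((d XOR b) XOR (((d XOR (d XOR b)) XOR d) OR (((d XOR (d XOR b)) XOR d) XOR a))) OR (((d XOR (d XOR b)) XOR d) OR (((d XOR (d XOR b)) XOR d) XOR a))
n8 = b XOR n7 = b XOR (((d XOR b) XOR (((d XOR (d XOR b)) XOR d) OR (((d XOR (d XOR b)) XOR d) XOR a))) OR (((d XOR (d XOR b)) XOR d) OR (((d XOR (d XOR b)) XOR d) XOR a)))

b XOR (((d XOR b) XOR (((d XOR (d XOR b)) XOR d) OR (((d XOR (d XOR b)) XOR d) XOR a))) OR (((d XOR (d XOR b)) XOR d) OR (((d XOR (d XOR b)) XOR d) XOR a)))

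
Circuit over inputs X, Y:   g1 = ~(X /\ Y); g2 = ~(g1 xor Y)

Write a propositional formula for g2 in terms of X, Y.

g1 = ~(X /\ Y)
g2 = ~(g1 xor Y) = ~((~(X /\ Y)) xor Y)

~((~(X /\ Y)) xor Y)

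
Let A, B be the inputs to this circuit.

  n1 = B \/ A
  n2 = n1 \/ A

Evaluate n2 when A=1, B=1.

n1 = 1 \/ 1 = 1
n2 = 1 \/ 1 = 1

1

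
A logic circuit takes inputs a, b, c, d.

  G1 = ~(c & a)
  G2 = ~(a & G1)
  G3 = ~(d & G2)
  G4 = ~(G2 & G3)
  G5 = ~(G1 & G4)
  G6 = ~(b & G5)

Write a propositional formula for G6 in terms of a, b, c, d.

~(b & (~((~(c & a)) & (~((~(a & (~(c & a)))) & (~(d & (~(a & (~(c & a)))))))))))

G1 = ~(c & a)
G2 = ~(a & G1) = ~(a & (~(c & a)))
G3 = ~(d & G2) = ~(d & (~(a & (~(c & a)))))
G4 = ~(G2 & G3) = ~((~(a & (~(c & a)))) & (~(d & (~(a & (~(c & a)))))))
G5 = ~(G1 & G4) = ~((~(c & a)) & (~((~(a & (~(c & a)))) & (~(d & (~(a & (~(c & a)))))))))
G6 = ~(b & G5) = ~(b & (~((~(c & a)) & (~((~(a & (~(c & a)))) & (~(d & (~(a & (~(c & a)))))))))))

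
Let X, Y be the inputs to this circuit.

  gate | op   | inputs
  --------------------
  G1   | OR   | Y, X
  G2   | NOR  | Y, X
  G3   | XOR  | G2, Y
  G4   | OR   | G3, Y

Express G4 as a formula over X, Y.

((Y NOR X) XOR Y) OR Y

G2 = Y NOR X
G3 = G2 XOR Y = (Y NOR X) XOR Y
G4 = G3 OR Y = ((Y NOR X) XOR Y) OR Y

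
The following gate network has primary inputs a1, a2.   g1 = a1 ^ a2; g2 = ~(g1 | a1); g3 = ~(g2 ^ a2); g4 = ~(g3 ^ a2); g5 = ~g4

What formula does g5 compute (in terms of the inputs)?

g1 = a1 ^ a2
g2 = ~(g1 | a1) = ~((a1 ^ a2) | a1)
g3 = ~(g2 ^ a2) = ~((~((a1 ^ a2) | a1)) ^ a2)
g4 = ~(g3 ^ a2) = ~((~((~((a1 ^ a2) | a1)) ^ a2)) ^ a2)
g5 = ~g4 = ~(~((~((~((a1 ^ a2) | a1)) ^ a2)) ^ a2))

~(~((~((~((a1 ^ a2) | a1)) ^ a2)) ^ a2))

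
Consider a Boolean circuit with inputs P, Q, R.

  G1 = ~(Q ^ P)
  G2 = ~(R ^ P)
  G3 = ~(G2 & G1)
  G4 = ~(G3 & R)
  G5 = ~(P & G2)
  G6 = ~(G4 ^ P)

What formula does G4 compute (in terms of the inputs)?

G1 = ~(Q ^ P)
G2 = ~(R ^ P)
G3 = ~(G2 & G1) = ~((~(R ^ P)) & (~(Q ^ P)))
G4 = ~(G3 & R) = ~((~((~(R ^ P)) & (~(Q ^ P)))) & R)

~((~((~(R ^ P)) & (~(Q ^ P)))) & R)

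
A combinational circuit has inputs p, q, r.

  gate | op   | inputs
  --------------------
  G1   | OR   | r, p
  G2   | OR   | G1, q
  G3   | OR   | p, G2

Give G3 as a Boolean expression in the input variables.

G1 = r OR p
G2 = G1 OR q = (r OR p) OR q
G3 = p OR G2 = p OR ((r OR p) OR q)

p OR ((r OR p) OR q)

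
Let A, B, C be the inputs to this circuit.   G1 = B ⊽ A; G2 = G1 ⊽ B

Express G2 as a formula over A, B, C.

G1 = B ⊽ A
G2 = G1 ⊽ B = (B ⊽ A) ⊽ B

(B ⊽ A) ⊽ B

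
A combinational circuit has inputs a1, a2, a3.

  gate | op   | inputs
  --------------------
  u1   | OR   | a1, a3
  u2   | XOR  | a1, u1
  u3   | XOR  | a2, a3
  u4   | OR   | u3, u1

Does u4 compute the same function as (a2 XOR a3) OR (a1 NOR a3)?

No

u1 = a1 OR a3
u3 = a2 XOR a3
u4 = u3 OR u1 = (a2 XOR a3) OR (a1 OR a3)
At a1=0, a2=0, a3=0: circuit gives 0, formula gives 1.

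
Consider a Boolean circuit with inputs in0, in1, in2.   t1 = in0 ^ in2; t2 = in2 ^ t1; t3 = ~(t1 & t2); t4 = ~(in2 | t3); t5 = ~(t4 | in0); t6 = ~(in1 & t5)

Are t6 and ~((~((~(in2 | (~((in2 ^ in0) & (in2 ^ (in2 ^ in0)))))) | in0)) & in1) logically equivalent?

t1 = in0 ^ in2
t2 = in2 ^ t1 = in2 ^ (in0 ^ in2)
t3 = ~(t1 & t2) = ~((in0 ^ in2) & (in2 ^ (in0 ^ in2)))
t4 = ~(in2 | t3) = ~(in2 | (~((in0 ^ in2) & (in2 ^ (in0 ^ in2)))))
t5 = ~(t4 | in0) = ~((~(in2 | (~((in0 ^ in2) & (in2 ^ (in0 ^ in2)))))) | in0)
t6 = ~(in1 & t5) = ~(in1 & (~((~(in2 | (~((in0 ^ in2) & (in2 ^ (in0 ^ in2)))))) | in0)))
At in0=0, in1=1, in2=0: circuit gives 0, formula gives 0.
At in0=0, in1=0, in2=0: circuit gives 1, formula gives 1.
Agrees on all 8 inputs.

Yes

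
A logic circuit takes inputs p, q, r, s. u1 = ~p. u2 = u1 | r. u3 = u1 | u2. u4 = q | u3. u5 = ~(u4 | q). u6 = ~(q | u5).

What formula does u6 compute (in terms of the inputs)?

~(q | (~((q | (~p | (~p | r))) | q)))

u1 = ~p
u2 = u1 | r = ~p | r
u3 = u1 | u2 = ~p | (~p | r)
u4 = q | u3 = q | (~p | (~p | r))
u5 = ~(u4 | q) = ~((q | (~p | (~p | r))) | q)
u6 = ~(q | u5) = ~(q | (~((q | (~p | (~p | r))) | q)))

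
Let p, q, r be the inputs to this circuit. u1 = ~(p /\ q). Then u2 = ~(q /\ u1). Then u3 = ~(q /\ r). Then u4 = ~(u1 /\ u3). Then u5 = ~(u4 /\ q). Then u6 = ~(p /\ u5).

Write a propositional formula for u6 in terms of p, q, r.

~(p /\ (~((~((~(p /\ q)) /\ (~(q /\ r)))) /\ q)))

u1 = ~(p /\ q)
u3 = ~(q /\ r)
u4 = ~(u1 /\ u3) = ~((~(p /\ q)) /\ (~(q /\ r)))
u5 = ~(u4 /\ q) = ~((~((~(p /\ q)) /\ (~(q /\ r)))) /\ q)
u6 = ~(p /\ u5) = ~(p /\ (~((~((~(p /\ q)) /\ (~(q /\ r)))) /\ q)))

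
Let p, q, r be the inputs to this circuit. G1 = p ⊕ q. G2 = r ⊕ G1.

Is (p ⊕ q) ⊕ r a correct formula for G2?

Yes

G1 = p ⊕ q
G2 = r ⊕ G1 = r ⊕ (p ⊕ q)
At p=0, q=0, r=0: circuit gives 0, formula gives 0.
At p=0, q=0, r=1: circuit gives 1, formula gives 1.
Agrees on all 8 inputs.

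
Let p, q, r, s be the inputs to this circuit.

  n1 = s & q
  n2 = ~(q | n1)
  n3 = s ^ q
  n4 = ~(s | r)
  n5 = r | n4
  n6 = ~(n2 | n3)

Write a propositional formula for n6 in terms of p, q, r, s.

~((~(q | (s & q))) | (s ^ q))

n1 = s & q
n2 = ~(q | n1) = ~(q | (s & q))
n3 = s ^ q
n6 = ~(n2 | n3) = ~((~(q | (s & q))) | (s ^ q))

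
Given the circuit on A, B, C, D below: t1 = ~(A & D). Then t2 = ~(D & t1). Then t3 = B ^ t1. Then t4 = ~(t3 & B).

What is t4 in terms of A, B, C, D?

t1 = ~(A & D)
t3 = B ^ t1 = B ^ (~(A & D))
t4 = ~(t3 & B) = ~((B ^ (~(A & D))) & B)

~((B ^ (~(A & D))) & B)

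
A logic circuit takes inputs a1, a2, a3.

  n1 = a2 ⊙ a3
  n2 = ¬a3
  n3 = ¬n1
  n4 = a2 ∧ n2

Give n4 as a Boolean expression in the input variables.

a2 ∧ ¬a3

n2 = ¬a3
n4 = a2 ∧ n2 = a2 ∧ ¬a3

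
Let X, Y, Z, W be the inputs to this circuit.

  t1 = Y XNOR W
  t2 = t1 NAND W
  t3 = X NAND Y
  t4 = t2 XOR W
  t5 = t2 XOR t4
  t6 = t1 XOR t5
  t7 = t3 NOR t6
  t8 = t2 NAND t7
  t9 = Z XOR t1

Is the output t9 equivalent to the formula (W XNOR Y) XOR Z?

Yes

t1 = Y XNOR W
t9 = Z XOR t1 = Z XOR (Y XNOR W)
At X=0, Y=0, Z=0, W=1: circuit gives 0, formula gives 0.
At X=0, Y=0, Z=0, W=0: circuit gives 1, formula gives 1.
Agrees on all 16 inputs.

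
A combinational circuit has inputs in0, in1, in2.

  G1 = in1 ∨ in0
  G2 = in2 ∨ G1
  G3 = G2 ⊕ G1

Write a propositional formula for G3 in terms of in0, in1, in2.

(in2 ∨ (in1 ∨ in0)) ⊕ (in1 ∨ in0)

G1 = in1 ∨ in0
G2 = in2 ∨ G1 = in2 ∨ (in1 ∨ in0)
G3 = G2 ⊕ G1 = (in2 ∨ (in1 ∨ in0)) ⊕ (in1 ∨ in0)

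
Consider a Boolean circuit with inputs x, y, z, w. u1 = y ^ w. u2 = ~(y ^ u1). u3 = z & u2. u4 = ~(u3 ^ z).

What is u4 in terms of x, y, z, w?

u1 = y ^ w
u2 = ~(y ^ u1) = ~(y ^ (y ^ w))
u3 = z & u2 = z & (~(y ^ (y ^ w)))
u4 = ~(u3 ^ z) = ~((z & (~(y ^ (y ^ w)))) ^ z)

~((z & (~(y ^ (y ^ w)))) ^ z)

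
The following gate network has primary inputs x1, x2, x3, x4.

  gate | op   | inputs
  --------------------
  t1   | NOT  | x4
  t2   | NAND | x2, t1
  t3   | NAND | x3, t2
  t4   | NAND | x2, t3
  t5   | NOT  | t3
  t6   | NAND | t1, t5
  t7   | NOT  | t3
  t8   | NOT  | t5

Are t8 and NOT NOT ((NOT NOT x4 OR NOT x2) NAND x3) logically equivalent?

t1 = NOT x4
t2 = x2 NAND t1 = x2 NAND NOT x4
t3 = x3 NAND t2 = x3 NAND (x2 NAND NOT x4)
t5 = NOT t3 = NOT (x3 NAND (x2 NAND NOT x4))
t8 = NOT t5 = NOT NOT (x3 NAND (x2 NAND NOT x4))
At x1=0, x2=0, x3=1, x4=0: circuit gives 0, formula gives 0.
At x1=0, x2=0, x3=0, x4=0: circuit gives 1, formula gives 1.
Agrees on all 16 inputs.

Yes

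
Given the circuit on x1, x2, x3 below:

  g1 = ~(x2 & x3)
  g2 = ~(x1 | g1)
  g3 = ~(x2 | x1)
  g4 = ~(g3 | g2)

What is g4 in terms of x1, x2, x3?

g1 = ~(x2 & x3)
g2 = ~(x1 | g1) = ~(x1 | (~(x2 & x3)))
g3 = ~(x2 | x1)
g4 = ~(g3 | g2) = ~((~(x2 | x1)) | (~(x1 | (~(x2 & x3)))))

~((~(x2 | x1)) | (~(x1 | (~(x2 & x3)))))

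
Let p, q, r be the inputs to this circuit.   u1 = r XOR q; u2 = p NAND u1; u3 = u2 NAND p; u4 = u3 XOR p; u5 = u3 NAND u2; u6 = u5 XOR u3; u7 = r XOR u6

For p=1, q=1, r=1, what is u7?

u1 = 1 XOR 1 = 0
u2 = 1 NAND 0 = 1
u3 = 1 NAND 1 = 0
u5 = 0 NAND 1 = 1
u6 = 1 XOR 0 = 1
u7 = 1 XOR 1 = 0

0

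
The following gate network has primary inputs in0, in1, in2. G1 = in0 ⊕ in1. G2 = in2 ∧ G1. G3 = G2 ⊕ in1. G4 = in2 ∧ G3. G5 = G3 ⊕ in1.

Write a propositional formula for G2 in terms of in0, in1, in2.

in2 ∧ (in0 ⊕ in1)

G1 = in0 ⊕ in1
G2 = in2 ∧ G1 = in2 ∧ (in0 ⊕ in1)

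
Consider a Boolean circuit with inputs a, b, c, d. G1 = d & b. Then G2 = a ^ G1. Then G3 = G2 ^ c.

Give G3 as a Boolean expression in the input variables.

(a ^ (d & b)) ^ c

G1 = d & b
G2 = a ^ G1 = a ^ (d & b)
G3 = G2 ^ c = (a ^ (d & b)) ^ c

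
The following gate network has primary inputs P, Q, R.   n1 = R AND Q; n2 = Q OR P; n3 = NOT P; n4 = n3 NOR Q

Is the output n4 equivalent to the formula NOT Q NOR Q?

No

n3 = NOT P
n4 = n3 NOR Q = NOT P NOR Q
At P=1, Q=0, R=0: circuit gives 1, formula gives 0.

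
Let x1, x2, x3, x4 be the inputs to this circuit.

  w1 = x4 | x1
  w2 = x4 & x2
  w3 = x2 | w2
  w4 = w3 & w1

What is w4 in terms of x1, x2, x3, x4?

(x2 | (x4 & x2)) & (x4 | x1)

w1 = x4 | x1
w2 = x4 & x2
w3 = x2 | w2 = x2 | (x4 & x2)
w4 = w3 & w1 = (x2 | (x4 & x2)) & (x4 | x1)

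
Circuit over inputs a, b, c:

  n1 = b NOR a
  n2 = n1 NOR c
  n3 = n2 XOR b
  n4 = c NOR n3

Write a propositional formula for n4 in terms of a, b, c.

n1 = b NOR a
n2 = n1 NOR c = (b NOR a) NOR c
n3 = n2 XOR b = ((b NOR a) NOR c) XOR b
n4 = c NOR n3 = c NOR (((b NOR a) NOR c) XOR b)

c NOR (((b NOR a) NOR c) XOR b)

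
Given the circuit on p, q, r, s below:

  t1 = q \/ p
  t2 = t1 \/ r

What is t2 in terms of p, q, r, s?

(q \/ p) \/ r

t1 = q \/ p
t2 = t1 \/ r = (q \/ p) \/ r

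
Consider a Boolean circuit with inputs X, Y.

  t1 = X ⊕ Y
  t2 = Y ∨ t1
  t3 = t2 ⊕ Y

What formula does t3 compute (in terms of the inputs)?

t1 = X ⊕ Y
t2 = Y ∨ t1 = Y ∨ (X ⊕ Y)
t3 = t2 ⊕ Y = (Y ∨ (X ⊕ Y)) ⊕ Y

(Y ∨ (X ⊕ Y)) ⊕ Y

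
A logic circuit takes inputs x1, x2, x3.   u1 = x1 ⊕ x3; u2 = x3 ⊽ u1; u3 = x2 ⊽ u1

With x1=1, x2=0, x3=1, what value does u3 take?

u1 = 1 ⊕ 1 = 0
u3 = 0 ⊽ 0 = 1

1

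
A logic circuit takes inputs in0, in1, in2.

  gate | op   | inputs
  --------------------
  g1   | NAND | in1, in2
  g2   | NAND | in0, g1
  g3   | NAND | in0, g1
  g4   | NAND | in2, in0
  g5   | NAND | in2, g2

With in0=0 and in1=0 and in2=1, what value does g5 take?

g1 = 0 NAND 1 = 1
g2 = 0 NAND 1 = 1
g5 = 1 NAND 1 = 0

0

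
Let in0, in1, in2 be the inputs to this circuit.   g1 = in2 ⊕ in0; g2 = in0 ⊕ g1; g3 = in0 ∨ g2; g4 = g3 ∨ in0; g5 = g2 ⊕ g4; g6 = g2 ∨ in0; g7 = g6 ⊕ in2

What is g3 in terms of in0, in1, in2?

in0 ∨ (in0 ⊕ (in2 ⊕ in0))

g1 = in2 ⊕ in0
g2 = in0 ⊕ g1 = in0 ⊕ (in2 ⊕ in0)
g3 = in0 ∨ g2 = in0 ∨ (in0 ⊕ (in2 ⊕ in0))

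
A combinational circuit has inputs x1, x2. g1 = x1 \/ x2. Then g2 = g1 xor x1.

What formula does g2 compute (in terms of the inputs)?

(x1 \/ x2) xor x1

g1 = x1 \/ x2
g2 = g1 xor x1 = (x1 \/ x2) xor x1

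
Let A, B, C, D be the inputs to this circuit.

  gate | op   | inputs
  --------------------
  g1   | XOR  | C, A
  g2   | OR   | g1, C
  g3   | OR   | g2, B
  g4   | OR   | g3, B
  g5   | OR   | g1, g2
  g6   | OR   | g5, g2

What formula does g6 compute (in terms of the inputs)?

((C XOR A) OR ((C XOR A) OR C)) OR ((C XOR A) OR C)

g1 = C XOR A
g2 = g1 OR C = (C XOR A) OR C
g5 = g1 OR g2 = (C XOR A) OR ((C XOR A) OR C)
g6 = g5 OR g2 = ((C XOR A) OR ((C XOR A) OR C)) OR ((C XOR A) OR C)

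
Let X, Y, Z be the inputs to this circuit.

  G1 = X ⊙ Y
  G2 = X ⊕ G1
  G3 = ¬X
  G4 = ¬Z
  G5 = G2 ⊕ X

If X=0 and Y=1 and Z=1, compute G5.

0

G1 = 0 ⊙ 1 = 0
G2 = 0 ⊕ 0 = 0
G5 = 0 ⊕ 0 = 0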